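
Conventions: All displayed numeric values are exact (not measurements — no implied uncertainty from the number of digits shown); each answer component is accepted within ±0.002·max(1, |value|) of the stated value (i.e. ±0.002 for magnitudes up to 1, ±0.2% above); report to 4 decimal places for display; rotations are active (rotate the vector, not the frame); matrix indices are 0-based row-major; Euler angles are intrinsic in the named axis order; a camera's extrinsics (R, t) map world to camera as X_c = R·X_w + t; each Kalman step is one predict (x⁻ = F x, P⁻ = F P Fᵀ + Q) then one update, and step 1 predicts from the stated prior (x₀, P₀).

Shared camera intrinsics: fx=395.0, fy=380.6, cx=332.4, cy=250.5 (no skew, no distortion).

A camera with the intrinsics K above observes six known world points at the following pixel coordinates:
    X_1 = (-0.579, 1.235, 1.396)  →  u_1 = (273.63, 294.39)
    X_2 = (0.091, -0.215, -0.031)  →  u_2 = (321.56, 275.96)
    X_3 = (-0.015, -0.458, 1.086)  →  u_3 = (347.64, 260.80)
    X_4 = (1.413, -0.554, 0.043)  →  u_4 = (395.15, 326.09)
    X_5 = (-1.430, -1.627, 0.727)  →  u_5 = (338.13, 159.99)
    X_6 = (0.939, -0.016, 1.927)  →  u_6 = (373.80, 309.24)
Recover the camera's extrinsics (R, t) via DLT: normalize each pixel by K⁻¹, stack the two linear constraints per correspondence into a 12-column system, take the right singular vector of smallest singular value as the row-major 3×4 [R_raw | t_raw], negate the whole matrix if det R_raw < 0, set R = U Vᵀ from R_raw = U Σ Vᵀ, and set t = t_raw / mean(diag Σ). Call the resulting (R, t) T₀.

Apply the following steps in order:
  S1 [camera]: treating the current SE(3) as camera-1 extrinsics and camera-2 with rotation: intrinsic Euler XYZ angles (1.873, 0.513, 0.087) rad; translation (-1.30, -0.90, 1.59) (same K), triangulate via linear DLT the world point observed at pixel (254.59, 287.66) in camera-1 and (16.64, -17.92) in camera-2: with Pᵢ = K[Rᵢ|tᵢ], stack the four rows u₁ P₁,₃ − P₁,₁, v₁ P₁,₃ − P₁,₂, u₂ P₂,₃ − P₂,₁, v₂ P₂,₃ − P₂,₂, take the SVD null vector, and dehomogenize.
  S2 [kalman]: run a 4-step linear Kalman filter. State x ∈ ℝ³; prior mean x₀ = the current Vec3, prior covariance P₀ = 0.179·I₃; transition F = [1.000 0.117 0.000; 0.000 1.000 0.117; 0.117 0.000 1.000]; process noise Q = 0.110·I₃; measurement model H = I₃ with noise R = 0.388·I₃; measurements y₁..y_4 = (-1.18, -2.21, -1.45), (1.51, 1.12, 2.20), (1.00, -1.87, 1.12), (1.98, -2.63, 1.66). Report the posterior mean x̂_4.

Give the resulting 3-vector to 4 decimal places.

result = (1.0444, -1.2905, 1.1632)

source (pnp_recover): camera pose = R=[0.6343 -0.7100 0.3057; 0.7409 0.6713 0.0219; -0.2208 0.2126 0.9519], t=(-0.3700, 0.4899, 6.2595)
after S1 (triangulate): (-0.5850, 0.8890, 0.1554)
after S2 (kf_track): (1.0444, -1.2905, 1.1632)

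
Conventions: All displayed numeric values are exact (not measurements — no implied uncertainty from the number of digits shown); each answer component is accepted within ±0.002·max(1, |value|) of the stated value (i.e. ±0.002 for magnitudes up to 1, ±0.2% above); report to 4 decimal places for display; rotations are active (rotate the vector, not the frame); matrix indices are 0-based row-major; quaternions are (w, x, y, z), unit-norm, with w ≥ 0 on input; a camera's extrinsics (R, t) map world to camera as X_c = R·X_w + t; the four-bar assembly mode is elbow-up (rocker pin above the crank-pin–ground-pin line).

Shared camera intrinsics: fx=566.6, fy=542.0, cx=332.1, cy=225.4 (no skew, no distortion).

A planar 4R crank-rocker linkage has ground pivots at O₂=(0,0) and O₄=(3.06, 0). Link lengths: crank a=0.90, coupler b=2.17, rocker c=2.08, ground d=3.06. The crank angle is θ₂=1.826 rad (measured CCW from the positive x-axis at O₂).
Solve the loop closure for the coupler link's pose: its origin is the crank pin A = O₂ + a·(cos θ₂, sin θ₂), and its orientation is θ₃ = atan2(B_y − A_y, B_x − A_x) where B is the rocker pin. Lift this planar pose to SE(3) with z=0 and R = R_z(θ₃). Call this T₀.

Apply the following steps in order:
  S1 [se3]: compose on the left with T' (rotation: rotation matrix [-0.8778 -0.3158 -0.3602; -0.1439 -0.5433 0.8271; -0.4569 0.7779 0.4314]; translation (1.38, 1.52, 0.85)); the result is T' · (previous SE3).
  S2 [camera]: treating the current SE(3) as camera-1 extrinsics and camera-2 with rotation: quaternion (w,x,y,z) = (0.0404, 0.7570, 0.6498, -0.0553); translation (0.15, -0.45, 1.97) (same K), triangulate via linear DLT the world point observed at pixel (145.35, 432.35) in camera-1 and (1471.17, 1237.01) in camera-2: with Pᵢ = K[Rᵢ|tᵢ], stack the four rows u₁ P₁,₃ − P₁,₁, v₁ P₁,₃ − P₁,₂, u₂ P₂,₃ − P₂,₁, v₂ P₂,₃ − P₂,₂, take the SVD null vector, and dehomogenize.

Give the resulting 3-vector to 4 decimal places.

source (fourbar_fk): coupler pose = R=[0.9328 -0.3603 0.0000; 0.3603 0.9328 0.0000; 0.0000 0.0000 1.0000], t=(-0.2272, 0.8709, 0.0000)
after S1 (compose_se3): R=[-0.9326 0.0217 -0.3602; -0.3300 -0.4549 0.8271; -0.1459 0.8903 0.4314], t=(1.3044, 1.0796, 1.6312)
after S2 (triangulate): (1.9021, 0.8367, 1.1021)

result = (1.9021, 0.8367, 1.1021)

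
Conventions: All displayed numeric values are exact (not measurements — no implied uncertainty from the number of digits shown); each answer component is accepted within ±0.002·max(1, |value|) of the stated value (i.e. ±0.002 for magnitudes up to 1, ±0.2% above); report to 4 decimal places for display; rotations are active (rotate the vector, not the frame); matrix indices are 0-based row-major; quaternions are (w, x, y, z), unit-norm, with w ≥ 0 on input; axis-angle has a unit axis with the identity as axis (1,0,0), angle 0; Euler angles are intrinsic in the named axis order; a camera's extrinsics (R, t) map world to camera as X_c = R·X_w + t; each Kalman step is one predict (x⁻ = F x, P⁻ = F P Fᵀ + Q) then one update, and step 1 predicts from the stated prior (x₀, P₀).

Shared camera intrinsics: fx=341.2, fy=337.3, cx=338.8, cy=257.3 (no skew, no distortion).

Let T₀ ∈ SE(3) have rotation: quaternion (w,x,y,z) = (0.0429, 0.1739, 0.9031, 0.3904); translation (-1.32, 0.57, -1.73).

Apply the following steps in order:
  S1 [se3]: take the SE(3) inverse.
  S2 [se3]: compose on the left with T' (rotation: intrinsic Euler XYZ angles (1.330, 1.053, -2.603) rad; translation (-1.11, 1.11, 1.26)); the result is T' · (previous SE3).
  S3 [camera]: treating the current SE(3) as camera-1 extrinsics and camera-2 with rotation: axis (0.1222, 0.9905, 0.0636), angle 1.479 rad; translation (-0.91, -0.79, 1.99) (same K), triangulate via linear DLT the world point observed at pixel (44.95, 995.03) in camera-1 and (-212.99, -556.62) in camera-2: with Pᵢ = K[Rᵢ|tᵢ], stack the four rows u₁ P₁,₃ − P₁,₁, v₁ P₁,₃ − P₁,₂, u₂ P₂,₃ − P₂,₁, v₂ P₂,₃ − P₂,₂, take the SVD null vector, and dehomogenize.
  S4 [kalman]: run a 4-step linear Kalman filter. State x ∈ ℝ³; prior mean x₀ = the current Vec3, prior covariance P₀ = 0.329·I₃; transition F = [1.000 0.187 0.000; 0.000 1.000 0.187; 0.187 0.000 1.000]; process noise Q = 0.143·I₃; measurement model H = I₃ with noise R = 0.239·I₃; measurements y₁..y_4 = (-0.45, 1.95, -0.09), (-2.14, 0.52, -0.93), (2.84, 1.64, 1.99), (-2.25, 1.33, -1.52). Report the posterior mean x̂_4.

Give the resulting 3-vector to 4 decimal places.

after S1 (invert_se3): R=[-0.9358 0.3476 0.0583; 0.2806 0.6347 0.7200; 0.2132 0.6902 -0.6915], t=(-1.3326, 1.2542, -1.3082)
after S2 (compose_se3): R=[0.6542 0.6132 -0.4428; 0.7539 -0.4812 0.4473; 0.0611 -0.6265 -0.7771], t=(-1.3621, 3.1532, 0.3535)
after S3 (triangulate): (0.7015, -1.6783, -0.6164)
after S4 (kf_track): (-0.6377, 1.1933, -0.4372)

result = (-0.6377, 1.1933, -0.4372)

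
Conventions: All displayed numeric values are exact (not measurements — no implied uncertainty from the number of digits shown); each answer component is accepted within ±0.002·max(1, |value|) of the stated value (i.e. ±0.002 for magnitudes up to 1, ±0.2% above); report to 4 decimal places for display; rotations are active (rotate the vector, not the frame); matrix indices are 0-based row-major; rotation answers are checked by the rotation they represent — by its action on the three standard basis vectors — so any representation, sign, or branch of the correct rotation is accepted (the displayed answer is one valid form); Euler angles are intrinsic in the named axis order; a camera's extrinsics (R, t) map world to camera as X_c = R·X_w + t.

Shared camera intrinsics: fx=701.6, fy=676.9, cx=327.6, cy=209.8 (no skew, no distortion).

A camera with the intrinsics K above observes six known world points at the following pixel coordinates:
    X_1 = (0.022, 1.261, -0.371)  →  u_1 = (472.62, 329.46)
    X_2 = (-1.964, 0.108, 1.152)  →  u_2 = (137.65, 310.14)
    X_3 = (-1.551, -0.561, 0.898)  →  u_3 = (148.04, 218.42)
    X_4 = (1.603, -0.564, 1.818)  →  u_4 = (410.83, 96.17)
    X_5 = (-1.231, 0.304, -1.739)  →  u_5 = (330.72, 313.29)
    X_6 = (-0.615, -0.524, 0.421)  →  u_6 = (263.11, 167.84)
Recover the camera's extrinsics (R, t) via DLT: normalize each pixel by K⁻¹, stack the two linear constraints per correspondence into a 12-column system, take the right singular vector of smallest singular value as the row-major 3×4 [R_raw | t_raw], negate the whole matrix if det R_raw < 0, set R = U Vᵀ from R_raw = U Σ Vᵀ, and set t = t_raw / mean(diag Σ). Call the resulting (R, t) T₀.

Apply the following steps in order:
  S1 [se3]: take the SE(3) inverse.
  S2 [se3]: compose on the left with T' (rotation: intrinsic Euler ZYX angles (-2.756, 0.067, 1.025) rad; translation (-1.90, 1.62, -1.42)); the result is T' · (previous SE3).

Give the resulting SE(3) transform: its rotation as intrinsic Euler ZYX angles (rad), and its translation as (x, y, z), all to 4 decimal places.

rotation (euler_zyx) = (-2.2276, -0.1607, 0.9939), translation = (1.7062, -1.2627, -4.2323)

source (pnp_recover): camera pose = R=[0.8399 0.4435 -0.3129; -0.4453 0.8926 0.0701; 0.3104 0.0804 0.9472], t=(0.3700, -0.1800, 5.3902)
after S1 (invert_se3): R=[0.8399 -0.4453 0.3104; 0.4435 0.8926 0.0804; -0.3129 0.0701 0.9472], t=(-2.0638, -0.4369, -4.9773)
after S2 (compose_se3): R=[-0.6027 0.5138 -0.6105; -0.7817 -0.2269 0.5809; 0.1600 0.8274 0.5384], t=(1.7062, -1.2627, -4.2323)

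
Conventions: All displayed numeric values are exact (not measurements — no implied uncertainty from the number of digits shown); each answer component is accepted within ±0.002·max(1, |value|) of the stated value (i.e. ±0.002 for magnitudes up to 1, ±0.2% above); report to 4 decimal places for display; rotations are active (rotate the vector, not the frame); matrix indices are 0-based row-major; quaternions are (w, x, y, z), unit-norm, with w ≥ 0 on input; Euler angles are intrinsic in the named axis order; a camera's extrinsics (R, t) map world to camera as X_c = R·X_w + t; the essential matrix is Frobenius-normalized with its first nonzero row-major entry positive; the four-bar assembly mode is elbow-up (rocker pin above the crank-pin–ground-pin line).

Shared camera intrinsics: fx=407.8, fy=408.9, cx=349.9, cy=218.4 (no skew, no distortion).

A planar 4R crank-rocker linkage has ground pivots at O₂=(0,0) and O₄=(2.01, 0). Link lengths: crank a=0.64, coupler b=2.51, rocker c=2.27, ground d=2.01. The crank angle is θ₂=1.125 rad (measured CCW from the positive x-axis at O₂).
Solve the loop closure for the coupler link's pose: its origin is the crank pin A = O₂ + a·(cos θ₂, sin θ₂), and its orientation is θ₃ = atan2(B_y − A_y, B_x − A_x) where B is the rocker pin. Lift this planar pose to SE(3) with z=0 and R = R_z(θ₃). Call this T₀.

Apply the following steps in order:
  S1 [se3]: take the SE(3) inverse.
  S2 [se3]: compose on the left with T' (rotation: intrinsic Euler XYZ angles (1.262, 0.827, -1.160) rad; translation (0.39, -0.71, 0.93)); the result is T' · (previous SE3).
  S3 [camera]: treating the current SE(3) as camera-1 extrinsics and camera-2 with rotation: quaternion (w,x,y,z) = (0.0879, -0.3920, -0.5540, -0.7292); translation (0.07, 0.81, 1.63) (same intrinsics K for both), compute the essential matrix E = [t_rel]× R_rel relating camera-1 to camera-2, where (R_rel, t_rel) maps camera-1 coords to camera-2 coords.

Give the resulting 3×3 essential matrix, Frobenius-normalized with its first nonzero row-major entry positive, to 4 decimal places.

source (fourbar_fk): coupler pose = R=[0.7396 -0.6730 0.0000; 0.6730 0.7396 0.0000; 0.0000 0.0000 1.0000], t=(0.2760, 0.5775, 0.0000)
after S1 (invert_se3): R=[0.7396 0.6730 0.0000; -0.6730 0.7396 0.0000; 0.0000 0.0000 1.0000], t=(-0.5927, -0.2414, 0.0000)
after S2 (compose_se3): R=[-0.2178 0.6411 0.7359; -0.5133 0.5661 -0.6451; -0.8301 -0.5182 0.2058], t=(0.0799, -0.8952, 1.4583)
after S3 (essential): [0.2603 -0.6546 0.0341; -0.6223 -0.2545 -0.2124; -0.0285 -0.0664 -0.0137]

matrix = [0.2603 -0.6546 0.0341; -0.6223 -0.2545 -0.2124; -0.0285 -0.0664 -0.0137]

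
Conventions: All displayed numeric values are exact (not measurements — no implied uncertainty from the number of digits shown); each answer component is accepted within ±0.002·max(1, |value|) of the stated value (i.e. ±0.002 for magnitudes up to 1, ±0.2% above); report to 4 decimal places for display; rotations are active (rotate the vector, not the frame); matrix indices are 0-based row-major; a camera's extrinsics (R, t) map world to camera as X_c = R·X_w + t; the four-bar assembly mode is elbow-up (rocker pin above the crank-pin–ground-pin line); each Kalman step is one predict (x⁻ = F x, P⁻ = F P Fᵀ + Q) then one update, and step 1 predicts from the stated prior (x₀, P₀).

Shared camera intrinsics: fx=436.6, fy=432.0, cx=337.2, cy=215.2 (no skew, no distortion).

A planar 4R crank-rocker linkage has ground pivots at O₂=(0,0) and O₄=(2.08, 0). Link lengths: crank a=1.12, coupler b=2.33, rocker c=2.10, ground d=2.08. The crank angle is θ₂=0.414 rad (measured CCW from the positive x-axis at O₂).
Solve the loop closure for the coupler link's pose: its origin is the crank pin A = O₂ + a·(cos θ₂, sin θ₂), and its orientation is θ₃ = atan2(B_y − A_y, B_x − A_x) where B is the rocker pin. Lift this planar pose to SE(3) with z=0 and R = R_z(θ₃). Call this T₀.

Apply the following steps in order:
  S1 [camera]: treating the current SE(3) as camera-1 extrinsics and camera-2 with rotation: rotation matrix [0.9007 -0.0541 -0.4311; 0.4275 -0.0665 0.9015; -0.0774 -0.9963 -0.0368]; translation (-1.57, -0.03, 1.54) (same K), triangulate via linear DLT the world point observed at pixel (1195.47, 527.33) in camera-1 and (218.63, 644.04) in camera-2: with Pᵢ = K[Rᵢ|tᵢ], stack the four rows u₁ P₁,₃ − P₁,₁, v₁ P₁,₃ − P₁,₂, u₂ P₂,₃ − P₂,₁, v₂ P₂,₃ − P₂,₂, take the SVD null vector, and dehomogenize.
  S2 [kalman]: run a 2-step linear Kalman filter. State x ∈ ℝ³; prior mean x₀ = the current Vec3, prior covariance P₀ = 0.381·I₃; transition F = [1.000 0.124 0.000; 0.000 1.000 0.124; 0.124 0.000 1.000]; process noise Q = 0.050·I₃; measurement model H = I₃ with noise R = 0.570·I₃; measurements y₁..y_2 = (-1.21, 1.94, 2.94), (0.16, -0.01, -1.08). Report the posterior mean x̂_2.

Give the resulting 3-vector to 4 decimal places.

source (fourbar_fk): coupler pose = R=[0.7551 -0.6557 0.0000; 0.6557 0.7551 0.0000; 0.0000 0.0000 1.0000], t=(1.0254, 0.4505, 0.0000)
after S1 (triangulate): (1.7601, -0.7422, 1.4452)
after S2 (kf_track): (0.2988, 0.3620, 1.0786)

result = (0.2988, 0.3620, 1.0786)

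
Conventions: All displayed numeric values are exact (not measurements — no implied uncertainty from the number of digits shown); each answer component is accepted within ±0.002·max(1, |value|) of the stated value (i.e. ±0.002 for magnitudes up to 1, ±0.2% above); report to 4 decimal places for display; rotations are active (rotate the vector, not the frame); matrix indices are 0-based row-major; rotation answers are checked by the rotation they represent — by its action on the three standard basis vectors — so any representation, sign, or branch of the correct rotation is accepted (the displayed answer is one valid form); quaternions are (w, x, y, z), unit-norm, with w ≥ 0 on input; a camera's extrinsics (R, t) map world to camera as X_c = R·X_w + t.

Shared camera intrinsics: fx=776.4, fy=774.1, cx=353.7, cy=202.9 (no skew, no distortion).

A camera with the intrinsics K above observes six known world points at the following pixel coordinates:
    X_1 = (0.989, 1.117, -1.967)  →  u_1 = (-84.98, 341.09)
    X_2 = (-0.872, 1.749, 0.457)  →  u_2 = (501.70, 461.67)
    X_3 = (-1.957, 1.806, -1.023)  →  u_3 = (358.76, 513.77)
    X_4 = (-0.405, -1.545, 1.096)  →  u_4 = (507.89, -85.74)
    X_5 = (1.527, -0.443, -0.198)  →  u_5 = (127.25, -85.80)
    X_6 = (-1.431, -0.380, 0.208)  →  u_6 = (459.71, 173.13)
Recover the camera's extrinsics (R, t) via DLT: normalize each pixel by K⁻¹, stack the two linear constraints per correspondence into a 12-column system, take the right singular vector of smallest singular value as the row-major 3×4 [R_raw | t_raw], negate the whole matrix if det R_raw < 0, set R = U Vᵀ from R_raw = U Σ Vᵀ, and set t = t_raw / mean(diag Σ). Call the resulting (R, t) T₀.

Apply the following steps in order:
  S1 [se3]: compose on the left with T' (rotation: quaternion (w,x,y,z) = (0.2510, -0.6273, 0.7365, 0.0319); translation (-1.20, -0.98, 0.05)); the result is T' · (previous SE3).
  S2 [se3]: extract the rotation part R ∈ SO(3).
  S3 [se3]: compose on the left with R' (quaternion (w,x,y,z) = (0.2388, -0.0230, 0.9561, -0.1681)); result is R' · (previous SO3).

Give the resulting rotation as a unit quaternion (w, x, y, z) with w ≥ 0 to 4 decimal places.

source (pnp_recover): camera pose = R=[-0.4928 0.0341 0.8695; -0.3923 0.8832 -0.2569; -0.7767 -0.4677 -0.4219], t=(-0.1000, -0.3900, 4.4600)
after S1 (compose_se3): R=[0.1555 -0.9875 0.0268; 0.0836 -0.0139 -0.9964; 0.9843 0.1572 0.0804], t=(0.6459, 0.6427, -3.6934)
after S2 (rot_of_se3): [0.1555 -0.9875 0.0268; 0.0836 -0.0139 -0.9964; 0.9843 0.1572 0.0804]
after S3 (compose_so3): [0.3225 0.9463 -0.0226; -0.2461 0.0608 -0.9673; -0.9140 0.3175 0.2525]

rotation (quat) = (0.6395, 0.5023, 0.3485, -0.4662)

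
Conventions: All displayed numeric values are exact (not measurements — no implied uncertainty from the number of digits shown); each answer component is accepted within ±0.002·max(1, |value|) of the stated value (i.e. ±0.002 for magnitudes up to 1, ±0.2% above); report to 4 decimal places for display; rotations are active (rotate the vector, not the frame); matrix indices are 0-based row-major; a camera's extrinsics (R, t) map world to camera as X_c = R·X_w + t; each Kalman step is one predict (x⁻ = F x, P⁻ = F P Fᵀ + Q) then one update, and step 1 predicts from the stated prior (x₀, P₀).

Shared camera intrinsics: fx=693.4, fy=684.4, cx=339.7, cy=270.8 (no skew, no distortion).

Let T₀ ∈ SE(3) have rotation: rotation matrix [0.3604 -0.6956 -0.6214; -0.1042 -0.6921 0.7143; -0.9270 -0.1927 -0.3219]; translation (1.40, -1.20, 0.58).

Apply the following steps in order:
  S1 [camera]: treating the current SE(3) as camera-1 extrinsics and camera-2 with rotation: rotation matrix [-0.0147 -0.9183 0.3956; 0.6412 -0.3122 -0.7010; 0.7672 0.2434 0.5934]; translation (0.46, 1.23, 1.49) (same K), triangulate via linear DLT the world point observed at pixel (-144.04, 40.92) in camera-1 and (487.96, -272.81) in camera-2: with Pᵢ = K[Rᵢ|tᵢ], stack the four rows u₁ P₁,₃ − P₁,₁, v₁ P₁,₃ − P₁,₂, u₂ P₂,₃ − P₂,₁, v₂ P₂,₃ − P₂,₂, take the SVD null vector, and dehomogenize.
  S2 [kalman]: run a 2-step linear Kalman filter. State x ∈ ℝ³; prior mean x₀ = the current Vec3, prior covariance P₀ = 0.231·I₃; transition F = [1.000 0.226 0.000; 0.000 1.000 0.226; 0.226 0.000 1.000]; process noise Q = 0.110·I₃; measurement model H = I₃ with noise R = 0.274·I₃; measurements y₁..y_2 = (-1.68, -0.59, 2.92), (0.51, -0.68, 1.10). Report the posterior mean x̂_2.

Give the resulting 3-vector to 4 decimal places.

after S1 (triangulate): (-1.5212, 0.9115, 1.7535)
after S2 (kf_track): (-0.5765, 0.1085, 1.4888)

result = (-0.5765, 0.1085, 1.4888)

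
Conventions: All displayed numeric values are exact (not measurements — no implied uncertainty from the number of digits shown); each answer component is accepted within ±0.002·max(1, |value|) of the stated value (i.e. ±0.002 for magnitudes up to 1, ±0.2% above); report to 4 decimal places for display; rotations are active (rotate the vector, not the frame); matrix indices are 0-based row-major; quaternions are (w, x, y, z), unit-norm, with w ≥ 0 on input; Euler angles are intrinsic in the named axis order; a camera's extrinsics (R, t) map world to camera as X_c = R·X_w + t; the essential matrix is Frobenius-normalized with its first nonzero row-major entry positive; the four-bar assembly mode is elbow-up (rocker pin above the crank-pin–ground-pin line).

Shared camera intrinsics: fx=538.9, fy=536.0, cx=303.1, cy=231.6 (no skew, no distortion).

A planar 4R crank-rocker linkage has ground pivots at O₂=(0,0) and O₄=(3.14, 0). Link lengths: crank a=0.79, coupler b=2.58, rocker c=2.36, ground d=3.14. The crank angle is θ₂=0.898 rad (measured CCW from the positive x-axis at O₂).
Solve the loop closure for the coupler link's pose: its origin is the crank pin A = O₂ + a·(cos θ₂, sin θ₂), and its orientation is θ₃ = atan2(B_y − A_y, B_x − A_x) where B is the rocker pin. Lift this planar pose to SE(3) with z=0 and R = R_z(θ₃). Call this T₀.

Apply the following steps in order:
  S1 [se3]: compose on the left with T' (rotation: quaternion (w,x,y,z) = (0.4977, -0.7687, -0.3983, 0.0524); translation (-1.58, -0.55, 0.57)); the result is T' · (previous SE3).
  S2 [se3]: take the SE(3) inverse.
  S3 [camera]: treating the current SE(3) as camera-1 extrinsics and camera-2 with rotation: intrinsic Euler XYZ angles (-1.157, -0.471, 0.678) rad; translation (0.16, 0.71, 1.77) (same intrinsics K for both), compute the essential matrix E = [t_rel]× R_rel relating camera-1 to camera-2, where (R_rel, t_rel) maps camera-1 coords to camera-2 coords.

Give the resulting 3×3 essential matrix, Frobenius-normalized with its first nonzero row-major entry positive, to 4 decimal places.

matrix = [0.2900 -0.5034 -0.3895; -0.2728 -0.4962 0.4118; 0.0824 -0.0050 -0.1172]

source (fourbar_fk): coupler pose = R=[0.7696 -0.6385 0.0000; 0.6385 0.7696 0.0000; 0.0000 0.0000 1.0000], t=(0.4923, 0.6178, 0.0000)
after S1 (compose_se3): R=[0.8789 -0.0013 -0.4770; 0.3918 -0.5684 0.7234; -0.2721 -0.8227 -0.4991], t=(-0.9005, -0.3386, 0.2270)
after S2 (invert_se3): R=[0.8789 0.3918 -0.2721; -0.0013 -0.5684 -0.8227; -0.4770 0.7234 -0.4991], t=(0.9858, -0.0069, -0.0713)
after S3 (essential): [0.2900 -0.5034 -0.3895; -0.2728 -0.4962 0.4118; 0.0824 -0.0050 -0.1172]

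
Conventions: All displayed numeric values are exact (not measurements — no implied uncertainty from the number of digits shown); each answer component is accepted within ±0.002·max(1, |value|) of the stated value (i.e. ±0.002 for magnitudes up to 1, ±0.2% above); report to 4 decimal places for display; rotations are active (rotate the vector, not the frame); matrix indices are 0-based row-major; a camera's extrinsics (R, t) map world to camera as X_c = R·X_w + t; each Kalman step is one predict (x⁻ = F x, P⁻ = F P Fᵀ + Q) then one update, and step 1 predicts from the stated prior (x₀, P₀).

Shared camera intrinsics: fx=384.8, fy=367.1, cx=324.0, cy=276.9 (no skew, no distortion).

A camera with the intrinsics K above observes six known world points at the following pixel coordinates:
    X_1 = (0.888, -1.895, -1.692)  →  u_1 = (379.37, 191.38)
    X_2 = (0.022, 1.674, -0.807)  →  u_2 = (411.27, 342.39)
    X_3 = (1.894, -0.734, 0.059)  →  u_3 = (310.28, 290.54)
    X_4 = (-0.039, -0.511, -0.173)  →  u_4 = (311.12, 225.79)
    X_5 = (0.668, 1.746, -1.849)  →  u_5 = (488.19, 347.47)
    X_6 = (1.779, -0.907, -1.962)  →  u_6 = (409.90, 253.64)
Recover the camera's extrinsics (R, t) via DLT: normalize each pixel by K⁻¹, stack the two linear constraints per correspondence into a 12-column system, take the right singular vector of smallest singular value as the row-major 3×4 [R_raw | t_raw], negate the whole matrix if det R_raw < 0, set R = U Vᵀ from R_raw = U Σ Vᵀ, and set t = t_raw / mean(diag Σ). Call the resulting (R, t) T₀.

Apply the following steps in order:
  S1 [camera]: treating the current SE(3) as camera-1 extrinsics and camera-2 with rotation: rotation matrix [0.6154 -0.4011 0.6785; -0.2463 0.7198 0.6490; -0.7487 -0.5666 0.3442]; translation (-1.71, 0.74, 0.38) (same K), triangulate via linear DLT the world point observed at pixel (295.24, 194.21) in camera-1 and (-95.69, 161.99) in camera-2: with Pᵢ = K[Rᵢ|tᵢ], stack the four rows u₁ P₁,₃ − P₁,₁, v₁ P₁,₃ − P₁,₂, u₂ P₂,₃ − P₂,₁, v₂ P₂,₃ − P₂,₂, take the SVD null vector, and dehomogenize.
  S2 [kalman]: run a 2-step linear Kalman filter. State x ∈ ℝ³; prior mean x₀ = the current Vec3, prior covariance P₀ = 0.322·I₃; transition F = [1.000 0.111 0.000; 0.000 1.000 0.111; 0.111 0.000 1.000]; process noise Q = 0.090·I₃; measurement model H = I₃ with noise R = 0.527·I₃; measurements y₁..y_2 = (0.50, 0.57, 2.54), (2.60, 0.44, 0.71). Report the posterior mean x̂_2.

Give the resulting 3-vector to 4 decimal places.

source (pnp_recover): camera pose = R=[0.1073 0.2484 -0.9627; 0.5915 0.7623 0.2626; 0.7991 -0.5976 -0.0651], t=(-0.2200, -0.3099, 5.2297)
after S1 (triangulate): (0.0431, -1.3928, -0.1092)
after S2 (kf_track): (1.1224, 0.0044, 1.0595)

result = (1.1224, 0.0044, 1.0595)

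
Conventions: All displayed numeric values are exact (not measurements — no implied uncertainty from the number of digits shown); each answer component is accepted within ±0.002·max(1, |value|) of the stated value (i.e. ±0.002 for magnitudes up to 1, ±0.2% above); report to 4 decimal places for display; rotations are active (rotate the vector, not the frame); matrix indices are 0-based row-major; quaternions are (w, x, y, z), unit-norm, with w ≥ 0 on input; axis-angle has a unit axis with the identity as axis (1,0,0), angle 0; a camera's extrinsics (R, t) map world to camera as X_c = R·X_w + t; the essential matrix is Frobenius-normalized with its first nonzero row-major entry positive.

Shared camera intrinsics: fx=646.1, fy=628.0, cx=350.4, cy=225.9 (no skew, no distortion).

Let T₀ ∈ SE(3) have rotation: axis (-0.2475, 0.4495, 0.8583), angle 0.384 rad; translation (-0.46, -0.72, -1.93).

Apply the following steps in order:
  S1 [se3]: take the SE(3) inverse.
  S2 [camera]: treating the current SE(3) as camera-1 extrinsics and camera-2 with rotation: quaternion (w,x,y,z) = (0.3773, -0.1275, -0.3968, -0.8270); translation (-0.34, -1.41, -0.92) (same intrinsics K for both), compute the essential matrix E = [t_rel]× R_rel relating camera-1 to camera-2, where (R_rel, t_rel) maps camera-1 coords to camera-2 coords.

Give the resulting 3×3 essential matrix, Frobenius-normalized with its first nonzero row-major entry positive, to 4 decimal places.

matrix = [0.6451 0.2796 0.0222; -0.2511 0.4721 -0.1131; 0.1216 -0.4284 0.0907]

after S1 (invert_se3): R=[0.9316 0.3134 -0.1839; -0.3296 0.9419 -0.0646; 0.1529 0.1208 0.9808], t=(0.2994, 0.4018, 2.0503)
after S2 (essential): [0.6451 0.2796 0.0222; -0.2511 0.4721 -0.1131; 0.1216 -0.4284 0.0907]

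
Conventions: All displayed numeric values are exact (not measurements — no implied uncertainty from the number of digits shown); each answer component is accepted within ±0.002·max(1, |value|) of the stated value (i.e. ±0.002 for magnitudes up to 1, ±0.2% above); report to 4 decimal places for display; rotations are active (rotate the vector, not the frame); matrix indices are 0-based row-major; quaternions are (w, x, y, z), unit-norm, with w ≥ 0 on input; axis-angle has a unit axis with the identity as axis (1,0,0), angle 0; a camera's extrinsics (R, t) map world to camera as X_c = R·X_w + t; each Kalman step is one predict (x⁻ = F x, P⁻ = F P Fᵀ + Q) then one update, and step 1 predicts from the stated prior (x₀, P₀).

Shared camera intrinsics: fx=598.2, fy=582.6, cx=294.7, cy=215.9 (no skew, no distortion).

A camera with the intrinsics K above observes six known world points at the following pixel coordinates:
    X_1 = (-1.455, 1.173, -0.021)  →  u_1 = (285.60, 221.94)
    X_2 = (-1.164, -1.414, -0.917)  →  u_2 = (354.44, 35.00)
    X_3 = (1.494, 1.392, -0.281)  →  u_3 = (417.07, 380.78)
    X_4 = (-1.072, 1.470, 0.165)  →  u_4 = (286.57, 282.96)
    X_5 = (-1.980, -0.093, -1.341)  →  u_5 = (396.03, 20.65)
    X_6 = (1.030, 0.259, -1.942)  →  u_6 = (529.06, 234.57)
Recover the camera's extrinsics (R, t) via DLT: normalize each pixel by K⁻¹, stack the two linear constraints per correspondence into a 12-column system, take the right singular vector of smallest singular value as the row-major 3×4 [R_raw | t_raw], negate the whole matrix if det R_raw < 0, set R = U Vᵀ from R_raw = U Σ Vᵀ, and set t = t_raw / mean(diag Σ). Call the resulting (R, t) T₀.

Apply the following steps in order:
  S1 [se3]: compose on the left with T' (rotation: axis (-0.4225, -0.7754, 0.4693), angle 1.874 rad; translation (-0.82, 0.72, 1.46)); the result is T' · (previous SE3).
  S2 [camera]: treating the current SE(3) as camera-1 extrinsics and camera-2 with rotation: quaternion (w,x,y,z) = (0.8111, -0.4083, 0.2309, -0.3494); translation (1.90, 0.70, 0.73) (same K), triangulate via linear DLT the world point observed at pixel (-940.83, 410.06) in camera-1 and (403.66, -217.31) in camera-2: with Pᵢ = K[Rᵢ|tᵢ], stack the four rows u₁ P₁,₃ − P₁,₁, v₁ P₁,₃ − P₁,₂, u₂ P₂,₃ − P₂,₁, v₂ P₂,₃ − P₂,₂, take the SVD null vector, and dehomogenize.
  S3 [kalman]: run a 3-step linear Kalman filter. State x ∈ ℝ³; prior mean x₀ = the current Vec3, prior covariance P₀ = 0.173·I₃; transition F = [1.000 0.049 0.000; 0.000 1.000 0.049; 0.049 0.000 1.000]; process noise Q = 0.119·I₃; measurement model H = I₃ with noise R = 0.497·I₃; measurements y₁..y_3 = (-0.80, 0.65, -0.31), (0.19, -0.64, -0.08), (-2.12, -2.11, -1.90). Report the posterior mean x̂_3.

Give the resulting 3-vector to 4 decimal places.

source (pnp_recover): camera pose = R=[0.3931 0.0863 -0.9154; 0.5877 0.7421 0.3223; 0.7071 -0.6647 0.2411], t=(0.3799, 0.0398, 6.5095)
after S1 (compose_se3): R=[-0.7448 0.6406 -0.1866; 0.5777 0.4793 -0.6607; -0.3339 -0.5999 -0.7271], t=(-7.3396, 0.6198, 1.5266)
after S2 (triangulate): (-0.3332, -0.9675, -1.8537)
after S3 (kf_track): (-1.0087, -1.1861, -1.2879)

result = (-1.0087, -1.1861, -1.2879)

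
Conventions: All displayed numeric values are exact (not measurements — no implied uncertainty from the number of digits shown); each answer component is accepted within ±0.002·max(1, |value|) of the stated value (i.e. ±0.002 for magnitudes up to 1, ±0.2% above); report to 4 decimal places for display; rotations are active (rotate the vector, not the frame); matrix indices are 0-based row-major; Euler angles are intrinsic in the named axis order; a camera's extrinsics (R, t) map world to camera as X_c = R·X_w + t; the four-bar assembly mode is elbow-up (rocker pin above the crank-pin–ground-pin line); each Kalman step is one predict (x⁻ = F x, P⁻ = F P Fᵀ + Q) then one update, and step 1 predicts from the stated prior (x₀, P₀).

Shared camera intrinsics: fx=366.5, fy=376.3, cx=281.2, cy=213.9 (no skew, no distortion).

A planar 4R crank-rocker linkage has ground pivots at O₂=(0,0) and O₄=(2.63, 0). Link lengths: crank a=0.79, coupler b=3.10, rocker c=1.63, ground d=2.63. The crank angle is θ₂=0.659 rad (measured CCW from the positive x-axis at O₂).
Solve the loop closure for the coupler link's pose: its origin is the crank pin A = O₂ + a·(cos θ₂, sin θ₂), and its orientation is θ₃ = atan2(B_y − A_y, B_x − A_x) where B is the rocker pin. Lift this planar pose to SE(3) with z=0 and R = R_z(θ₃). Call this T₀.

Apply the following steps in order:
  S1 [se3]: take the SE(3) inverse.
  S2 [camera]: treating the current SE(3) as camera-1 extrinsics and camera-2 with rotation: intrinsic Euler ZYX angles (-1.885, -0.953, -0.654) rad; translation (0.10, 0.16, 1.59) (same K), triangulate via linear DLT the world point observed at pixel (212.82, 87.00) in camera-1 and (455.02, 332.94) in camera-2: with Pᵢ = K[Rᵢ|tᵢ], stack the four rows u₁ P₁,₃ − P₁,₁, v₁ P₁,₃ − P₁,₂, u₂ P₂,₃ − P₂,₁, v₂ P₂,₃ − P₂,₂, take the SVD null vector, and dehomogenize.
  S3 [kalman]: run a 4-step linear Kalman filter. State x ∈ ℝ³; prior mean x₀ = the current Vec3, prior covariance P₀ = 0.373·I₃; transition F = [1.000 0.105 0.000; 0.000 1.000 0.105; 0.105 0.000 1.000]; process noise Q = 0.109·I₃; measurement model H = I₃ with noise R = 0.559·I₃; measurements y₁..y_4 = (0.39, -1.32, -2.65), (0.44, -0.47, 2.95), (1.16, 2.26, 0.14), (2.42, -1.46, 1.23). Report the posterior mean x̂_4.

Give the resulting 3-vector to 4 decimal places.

result = (1.3057, -0.0629, 1.0268)

source (fourbar_fk): coupler pose = R=[0.9649 -0.2627 0.0000; 0.2627 0.9649 0.0000; 0.0000 0.0000 1.0000], t=(0.6246, 0.4837, 0.0000)
after S1 (invert_se3): R=[0.9649 0.2627 0.0000; -0.2627 0.9649 0.0000; 0.0000 0.0000 1.0000], t=(-0.7297, -0.3026, 0.0000)
after S2 (triangulate): (0.4455, -0.2497, 1.9590)
after S3 (kf_track): (1.3057, -0.0629, 1.0268)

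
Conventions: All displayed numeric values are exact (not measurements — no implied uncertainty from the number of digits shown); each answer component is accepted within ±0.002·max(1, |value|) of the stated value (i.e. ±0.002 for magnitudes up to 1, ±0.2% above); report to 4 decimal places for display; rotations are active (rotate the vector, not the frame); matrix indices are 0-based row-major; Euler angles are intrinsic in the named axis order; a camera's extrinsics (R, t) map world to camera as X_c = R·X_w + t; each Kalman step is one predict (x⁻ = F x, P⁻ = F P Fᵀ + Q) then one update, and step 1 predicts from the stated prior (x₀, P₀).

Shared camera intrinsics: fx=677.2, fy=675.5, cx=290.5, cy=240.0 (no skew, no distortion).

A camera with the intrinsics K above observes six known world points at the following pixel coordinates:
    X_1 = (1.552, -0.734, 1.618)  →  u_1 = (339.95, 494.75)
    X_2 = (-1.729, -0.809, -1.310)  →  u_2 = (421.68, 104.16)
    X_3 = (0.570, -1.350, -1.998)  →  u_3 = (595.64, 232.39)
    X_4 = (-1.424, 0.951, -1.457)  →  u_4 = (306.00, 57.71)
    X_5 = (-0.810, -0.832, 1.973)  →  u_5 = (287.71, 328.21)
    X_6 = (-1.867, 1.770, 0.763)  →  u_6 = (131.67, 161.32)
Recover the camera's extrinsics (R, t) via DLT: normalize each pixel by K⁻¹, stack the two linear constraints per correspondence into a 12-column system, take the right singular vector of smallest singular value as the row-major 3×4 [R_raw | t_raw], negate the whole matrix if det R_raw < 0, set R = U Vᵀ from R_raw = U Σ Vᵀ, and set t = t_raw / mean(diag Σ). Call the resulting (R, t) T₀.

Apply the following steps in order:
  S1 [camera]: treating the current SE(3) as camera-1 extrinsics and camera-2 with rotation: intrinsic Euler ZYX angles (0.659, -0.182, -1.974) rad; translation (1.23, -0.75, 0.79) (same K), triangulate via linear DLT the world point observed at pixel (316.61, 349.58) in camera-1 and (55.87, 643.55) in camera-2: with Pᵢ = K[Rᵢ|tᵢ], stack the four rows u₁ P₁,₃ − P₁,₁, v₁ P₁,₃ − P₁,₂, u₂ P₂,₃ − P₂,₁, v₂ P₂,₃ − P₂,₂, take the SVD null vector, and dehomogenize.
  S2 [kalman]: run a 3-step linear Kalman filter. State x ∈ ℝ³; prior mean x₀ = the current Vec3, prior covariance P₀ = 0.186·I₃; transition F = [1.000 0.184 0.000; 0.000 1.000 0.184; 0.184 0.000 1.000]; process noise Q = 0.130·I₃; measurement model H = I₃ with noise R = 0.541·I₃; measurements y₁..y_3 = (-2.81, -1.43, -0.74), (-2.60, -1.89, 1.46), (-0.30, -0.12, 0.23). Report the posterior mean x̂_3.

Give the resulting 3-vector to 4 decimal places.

result = (-1.4708, -0.6941, 0.4489)

source (pnp_recover): camera pose = R=[0.1983 -0.8304 -0.5207; 0.7699 -0.1968 0.6071; -0.6066 -0.5212 0.6003], t=(0.4599, 0.4399, 6.9099)
after S1 (triangulate): (-0.3798, -1.0420, 1.7536)
after S2 (kf_track): (-1.4708, -0.6941, 0.4489)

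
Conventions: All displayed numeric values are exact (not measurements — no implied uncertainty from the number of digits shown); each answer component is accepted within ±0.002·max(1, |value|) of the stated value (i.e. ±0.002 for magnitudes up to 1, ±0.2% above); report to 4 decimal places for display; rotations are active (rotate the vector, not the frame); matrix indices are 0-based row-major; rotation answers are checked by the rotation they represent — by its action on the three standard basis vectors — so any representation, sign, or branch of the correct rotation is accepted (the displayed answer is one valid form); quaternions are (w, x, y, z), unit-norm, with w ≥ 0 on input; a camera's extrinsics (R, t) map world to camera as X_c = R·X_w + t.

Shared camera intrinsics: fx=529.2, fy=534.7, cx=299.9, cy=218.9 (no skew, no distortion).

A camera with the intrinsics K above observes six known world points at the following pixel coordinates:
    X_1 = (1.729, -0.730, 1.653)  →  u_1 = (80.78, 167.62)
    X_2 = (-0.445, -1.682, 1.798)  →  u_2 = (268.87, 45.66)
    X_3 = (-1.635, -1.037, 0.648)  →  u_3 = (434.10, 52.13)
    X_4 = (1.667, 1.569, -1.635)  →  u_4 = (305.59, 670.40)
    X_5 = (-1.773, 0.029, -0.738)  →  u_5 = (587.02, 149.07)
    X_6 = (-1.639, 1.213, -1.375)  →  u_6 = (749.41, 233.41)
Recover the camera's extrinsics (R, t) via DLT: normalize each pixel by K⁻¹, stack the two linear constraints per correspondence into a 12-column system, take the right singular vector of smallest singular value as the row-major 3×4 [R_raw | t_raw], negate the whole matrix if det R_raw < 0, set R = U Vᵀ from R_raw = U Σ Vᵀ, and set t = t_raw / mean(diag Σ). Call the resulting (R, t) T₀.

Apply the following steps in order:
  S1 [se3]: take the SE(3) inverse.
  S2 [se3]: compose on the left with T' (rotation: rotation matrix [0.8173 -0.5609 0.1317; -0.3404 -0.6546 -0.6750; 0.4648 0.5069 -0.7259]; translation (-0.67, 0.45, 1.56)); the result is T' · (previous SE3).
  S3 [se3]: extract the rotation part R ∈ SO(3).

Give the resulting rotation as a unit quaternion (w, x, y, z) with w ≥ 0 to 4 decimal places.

rotation (quat) = (0.1537, 0.3146, 0.8017, 0.4845)

source (pnp_recover): camera pose = R=[-0.8123 0.0253 -0.5828; 0.5833 0.0257 -0.8119; -0.0055 -0.9993 -0.0356], t=(0.3900, -0.1100, 4.1601)
after S1 (invert_se3): R=[-0.8123 0.5833 -0.0055; 0.0253 0.0257 -0.9993; -0.5828 -0.8119 -0.0356], t=(0.4040, 4.1504, 0.2862)
after S2 (compose_se3): R=[-0.7548 0.3554 0.5513; 0.6533 0.3326 0.6801; 0.0583 0.8735 -0.4833], t=(-2.6300, -2.5974, 3.6439)
after S3 (rot_of_se3): [-0.7548 0.3554 0.5513; 0.6533 0.3326 0.6801; 0.0583 0.8735 -0.4833]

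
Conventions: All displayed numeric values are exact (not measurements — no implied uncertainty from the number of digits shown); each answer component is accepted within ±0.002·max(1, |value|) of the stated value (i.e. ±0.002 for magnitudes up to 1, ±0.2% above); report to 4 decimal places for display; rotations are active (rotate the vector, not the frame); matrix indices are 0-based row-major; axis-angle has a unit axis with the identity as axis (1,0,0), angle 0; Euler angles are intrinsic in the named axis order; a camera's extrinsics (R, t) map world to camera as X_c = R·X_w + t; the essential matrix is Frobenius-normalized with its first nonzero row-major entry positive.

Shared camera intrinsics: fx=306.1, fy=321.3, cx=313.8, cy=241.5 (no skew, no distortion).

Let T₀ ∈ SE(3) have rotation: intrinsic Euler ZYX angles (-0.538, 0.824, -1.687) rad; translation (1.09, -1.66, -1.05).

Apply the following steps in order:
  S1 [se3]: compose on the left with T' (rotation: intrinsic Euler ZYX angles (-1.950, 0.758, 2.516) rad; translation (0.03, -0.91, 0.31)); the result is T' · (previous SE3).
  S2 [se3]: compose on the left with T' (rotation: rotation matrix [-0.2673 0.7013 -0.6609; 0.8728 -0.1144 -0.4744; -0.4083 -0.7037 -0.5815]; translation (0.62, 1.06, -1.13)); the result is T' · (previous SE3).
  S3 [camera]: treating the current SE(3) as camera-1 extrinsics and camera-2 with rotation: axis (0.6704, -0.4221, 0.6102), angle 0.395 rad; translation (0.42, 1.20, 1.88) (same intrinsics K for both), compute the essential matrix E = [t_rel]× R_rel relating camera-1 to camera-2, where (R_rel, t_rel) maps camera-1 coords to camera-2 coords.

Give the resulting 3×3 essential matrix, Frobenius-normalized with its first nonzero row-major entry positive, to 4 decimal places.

after S1 (compose_se3): R=[0.4050 0.1650 -0.8993; -0.9068 -0.0534 -0.4182; -0.1170 0.9849 0.1280], t=(1.5890, -2.2939, -0.5272)
after S2 (compose_se3): R=[-0.6668 -0.7324 -0.1374; 0.5128 -0.3171 -0.7978; 0.5408 -0.6025 0.5870], t=(-1.0649, 2.9594, 0.1419)
after S3 (essential): [0.4506 -0.0639 0.3999; -0.4193 0.1400 0.5487; 0.3136 -0.0524 0.1880]

matrix = [0.4506 -0.0639 0.3999; -0.4193 0.1400 0.5487; 0.3136 -0.0524 0.1880]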